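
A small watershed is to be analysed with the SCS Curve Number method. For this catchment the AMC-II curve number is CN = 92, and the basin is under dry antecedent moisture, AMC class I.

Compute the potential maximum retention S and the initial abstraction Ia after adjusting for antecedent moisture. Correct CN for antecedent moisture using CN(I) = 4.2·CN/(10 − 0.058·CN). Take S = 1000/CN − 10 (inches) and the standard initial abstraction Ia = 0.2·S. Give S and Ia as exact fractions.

S = 1000/483 in ≈ 2.070 in; Ia = 200/483 in ≈ 0.414 in

Dry (AMC I): CN(I) = 4.2·92/(10 − 0.058·92) = (1932/5)/(583/125) = 48300/583 ≈ 82.847
S = 1000/(48300/583) − 10 = 1000/483 in ≈ 2.070 in
Initial abstraction Ia = S/5 = (1000/483)/5 = 200/483 ≈ 0.414 in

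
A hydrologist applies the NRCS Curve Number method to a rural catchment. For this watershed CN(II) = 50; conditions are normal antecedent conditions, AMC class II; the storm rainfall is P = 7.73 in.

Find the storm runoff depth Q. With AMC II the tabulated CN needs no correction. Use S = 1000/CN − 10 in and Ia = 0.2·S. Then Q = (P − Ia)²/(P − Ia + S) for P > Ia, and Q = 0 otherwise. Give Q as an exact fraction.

Q = 328329/157300 in ≈ 2.087 in

CN(II) = 50; AMC II needs no correction.
S = 1000/50 − 10 = 10 in ≈ 10.000 in
Initial abstraction Ia = S/5 = 10/5 = 2 ≈ 2.000 in
Excess rainfall: 7.730 − 2.000 = 5.730 in; P > Ia so Q > 0
Q: (573/100)² ÷ (1573/100) = 328329/157300 in (≈ 2.087 in)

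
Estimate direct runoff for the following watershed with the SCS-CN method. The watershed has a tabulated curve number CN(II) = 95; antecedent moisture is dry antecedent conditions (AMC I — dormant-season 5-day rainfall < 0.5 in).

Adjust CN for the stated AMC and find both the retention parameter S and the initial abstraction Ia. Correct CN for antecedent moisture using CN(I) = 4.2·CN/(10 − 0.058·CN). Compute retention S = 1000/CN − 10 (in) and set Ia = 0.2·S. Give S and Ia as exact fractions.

Dry (AMC I): CN(I) = 4.2·95/(10 − 0.058·95) = 399/(449/100) = 39900/449 ≈ 88.864
S = 1000/(39900/449) − 10 = 500/399 in ≈ 1.253 in
Initial abstraction Ia = S/5 = (500/399)/5 = 100/399 ≈ 0.251 in

S = 500/399 in ≈ 1.253 in; Ia = 100/399 in ≈ 0.251 in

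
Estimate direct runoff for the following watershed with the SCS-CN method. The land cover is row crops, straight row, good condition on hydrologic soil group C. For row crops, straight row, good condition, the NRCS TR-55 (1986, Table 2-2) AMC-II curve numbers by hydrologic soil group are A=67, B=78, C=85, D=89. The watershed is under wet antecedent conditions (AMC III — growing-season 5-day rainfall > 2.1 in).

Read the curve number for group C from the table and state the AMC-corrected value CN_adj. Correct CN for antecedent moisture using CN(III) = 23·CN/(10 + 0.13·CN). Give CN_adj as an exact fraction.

NRCS table: row crops, straight row, good condition, soil group C → CN(II) = 85
Wet (AMC III): CN(III) = 23·85/(10 + 0.13·85) = 1955/(421/20) = 39100/421 ≈ 92.874

CN_adj = 39100/421 ≈ 92.874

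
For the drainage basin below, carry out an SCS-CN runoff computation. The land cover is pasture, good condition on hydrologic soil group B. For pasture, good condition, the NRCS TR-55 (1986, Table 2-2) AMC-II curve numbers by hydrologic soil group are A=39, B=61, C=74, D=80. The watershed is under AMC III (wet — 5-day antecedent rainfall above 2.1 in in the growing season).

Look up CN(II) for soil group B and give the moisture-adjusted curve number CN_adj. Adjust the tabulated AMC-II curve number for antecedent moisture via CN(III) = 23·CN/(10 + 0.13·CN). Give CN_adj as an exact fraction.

NRCS table: pasture, good condition, soil group B → CN(II) = 61
CN(III) from CN(II)=61: (23·61)/(10 + 0.13·61) = 140300/1793 ≈ 78.249

CN_adj = 140300/1793 ≈ 78.249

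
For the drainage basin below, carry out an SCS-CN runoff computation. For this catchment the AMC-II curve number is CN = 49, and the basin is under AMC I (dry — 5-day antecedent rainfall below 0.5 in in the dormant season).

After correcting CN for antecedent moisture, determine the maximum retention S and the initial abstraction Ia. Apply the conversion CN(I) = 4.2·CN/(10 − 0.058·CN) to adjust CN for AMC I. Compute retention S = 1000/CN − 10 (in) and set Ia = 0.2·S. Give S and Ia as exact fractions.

S = 8500/343 in ≈ 24.781 in; Ia = 1700/343 in ≈ 4.956 in

Dry (AMC I): CN(I) = 4.2·49/(10 − 0.058·49) = (1029/5)/(3579/500) = 34300/1193 ≈ 28.751
Retention S: 1000/CN − 10 with CN=28.751 → S = 8500/343 ≈ 24.781 in
Initial abstraction Ia = S/5 = (8500/343)/5 = 1700/343 ≈ 4.956 in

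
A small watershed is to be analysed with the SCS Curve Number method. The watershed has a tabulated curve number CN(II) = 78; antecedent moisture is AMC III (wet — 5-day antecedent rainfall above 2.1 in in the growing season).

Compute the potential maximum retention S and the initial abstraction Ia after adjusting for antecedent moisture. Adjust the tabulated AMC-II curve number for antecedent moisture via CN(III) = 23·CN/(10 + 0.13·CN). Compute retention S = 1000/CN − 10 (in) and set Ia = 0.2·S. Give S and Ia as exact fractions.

S = 1100/897 in ≈ 1.226 in; Ia = 220/897 in ≈ 0.245 in

CN(III) from CN(II)=78: (23·78)/(10 + 0.13·78) = 89700/1007 ≈ 89.076
S = 1000/(89700/1007) − 10 = 1100/897 in ≈ 1.226 in
Ia = 0.2·(1100/897) = 220/897 in ≈ 0.245 in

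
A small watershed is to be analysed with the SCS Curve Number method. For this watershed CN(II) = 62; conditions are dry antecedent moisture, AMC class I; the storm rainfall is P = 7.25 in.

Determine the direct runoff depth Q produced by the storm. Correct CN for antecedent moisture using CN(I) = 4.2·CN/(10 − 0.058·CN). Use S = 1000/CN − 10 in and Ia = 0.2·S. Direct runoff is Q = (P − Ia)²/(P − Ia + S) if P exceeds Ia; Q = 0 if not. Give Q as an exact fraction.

Q = 127215841/128322516 in ≈ 0.991 in

CN(I) from CN(II)=62: (4.2·62)/(10 − 0.058·62) = 65100/1601 ≈ 40.662
Max retention: S = 1000/(65100/1601) − 10 = 9500/651 in (≈ 14.593 in)
Ia = 0.2S: 0.2·14.593 = 2.919 in (exactly 1900/651)
Excess rainfall: 7.250 − 2.919 = 4.331 in; P > Ia so Q > 0
Q: (11279/2604)² ÷ (49279/2604) = 127215841/128322516 in (≈ 0.991 in)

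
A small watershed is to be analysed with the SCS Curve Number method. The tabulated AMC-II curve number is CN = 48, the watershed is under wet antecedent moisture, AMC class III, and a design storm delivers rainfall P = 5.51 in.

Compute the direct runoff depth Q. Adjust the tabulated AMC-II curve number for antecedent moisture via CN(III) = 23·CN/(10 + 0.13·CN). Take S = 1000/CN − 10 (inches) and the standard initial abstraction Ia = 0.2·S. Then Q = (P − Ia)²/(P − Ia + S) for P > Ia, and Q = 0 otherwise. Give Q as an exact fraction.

Adjust CN=48 to AMC III: 23·48/(10 + 0.13·48) → 1104 ÷ (406/25) = 13800/203 ≈ 67.980
Retention S: 1000/CN − 10 with CN=67.980 → S = 325/69 ≈ 4.710 in
Ia = 0.2·(325/69) = 65/69 in ≈ 0.942 in
P − Ia = 5.510 − 0.942 = 31519/6900 ≈ 4.568 in (> 0, runoff occurs)
Q = (31519/6900)²/((31519/6900) + 325/69) = (993447361/47610000)/(64019/6900) = 993447361/441731100 in ≈ 2.249 in

Q = 993447361/441731100 in ≈ 2.249 in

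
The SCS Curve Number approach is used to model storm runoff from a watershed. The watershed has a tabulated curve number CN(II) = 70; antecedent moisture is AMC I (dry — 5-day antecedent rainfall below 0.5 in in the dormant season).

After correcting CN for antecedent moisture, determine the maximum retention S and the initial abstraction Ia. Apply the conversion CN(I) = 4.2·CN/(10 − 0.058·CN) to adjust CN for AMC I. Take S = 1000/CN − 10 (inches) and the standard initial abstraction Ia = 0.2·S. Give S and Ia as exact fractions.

S = 500/49 in ≈ 10.204 in; Ia = 100/49 in ≈ 2.041 in

Dry (AMC I): CN(I) = 4.2·70/(10 − 0.058·70) = 294/(297/50) = 4900/99 ≈ 49.495
Max retention: S = 1000/(4900/99) − 10 = 500/49 in (≈ 10.204 in)
Ia = 0.2S: 0.2·10.204 = 2.041 in (exactly 100/49)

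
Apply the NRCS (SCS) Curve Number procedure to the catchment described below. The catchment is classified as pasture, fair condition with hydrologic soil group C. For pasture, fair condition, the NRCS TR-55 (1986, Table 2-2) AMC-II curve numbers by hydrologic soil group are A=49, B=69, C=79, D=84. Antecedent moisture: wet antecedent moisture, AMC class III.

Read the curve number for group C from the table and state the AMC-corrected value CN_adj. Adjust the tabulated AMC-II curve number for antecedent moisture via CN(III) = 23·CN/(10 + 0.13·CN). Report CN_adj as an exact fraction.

NRCS table: pasture, fair condition, soil group C → CN(II) = 79
Wet (AMC III): CN(III) = 23·79/(10 + 0.13·79) = 1817/(2027/100) = 181700/2027 ≈ 89.640

CN_adj = 181700/2027 ≈ 89.640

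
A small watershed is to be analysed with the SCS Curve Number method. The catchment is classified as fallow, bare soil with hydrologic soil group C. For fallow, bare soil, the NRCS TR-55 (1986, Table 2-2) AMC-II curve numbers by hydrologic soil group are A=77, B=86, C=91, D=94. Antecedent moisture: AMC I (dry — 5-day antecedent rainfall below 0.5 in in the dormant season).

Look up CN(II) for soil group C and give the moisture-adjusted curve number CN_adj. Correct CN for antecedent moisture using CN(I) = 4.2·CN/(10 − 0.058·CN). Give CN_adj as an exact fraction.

NRCS table: fallow, bare soil, soil group C → CN(II) = 91
Dry (AMC I): CN(I) = 4.2·91/(10 − 0.058·91) = (1911/5)/(2361/500) = 63700/787 ≈ 80.940

CN_adj = 63700/787 ≈ 80.940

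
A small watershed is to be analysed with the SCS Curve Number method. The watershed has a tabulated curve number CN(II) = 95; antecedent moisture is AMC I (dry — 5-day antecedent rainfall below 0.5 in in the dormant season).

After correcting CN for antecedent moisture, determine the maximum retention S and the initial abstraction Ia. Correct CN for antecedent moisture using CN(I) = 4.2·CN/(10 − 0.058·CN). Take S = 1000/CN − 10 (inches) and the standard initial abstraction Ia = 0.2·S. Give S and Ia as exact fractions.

S = 500/399 in ≈ 1.253 in; Ia = 100/399 in ≈ 0.251 in

Dry (AMC I): CN(I) = 4.2·95/(10 − 0.058·95) = 399/(449/100) = 39900/449 ≈ 88.864
Retention S: 1000/CN − 10 with CN=88.864 → S = 500/399 ≈ 1.253 in
Ia = 0.2·(500/399) = 100/399 in ≈ 0.251 in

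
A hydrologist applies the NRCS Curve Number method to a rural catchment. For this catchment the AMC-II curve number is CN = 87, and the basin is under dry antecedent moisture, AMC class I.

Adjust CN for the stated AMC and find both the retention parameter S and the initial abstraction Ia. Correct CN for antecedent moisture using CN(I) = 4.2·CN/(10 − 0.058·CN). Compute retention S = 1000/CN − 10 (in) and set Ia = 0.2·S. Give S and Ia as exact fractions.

S = 6500/1827 in ≈ 3.558 in; Ia = 1300/1827 in ≈ 0.712 in

Adjust CN=87 to AMC I: 4.2·87/(10 − 0.058·87) → (1827/5) ÷ (2477/500) = 182700/2477 ≈ 73.759
S = 1000/(182700/2477) − 10 = 6500/1827 in ≈ 3.558 in
Initial abstraction Ia = S/5 = (6500/1827)/5 = 1300/1827 ≈ 0.712 in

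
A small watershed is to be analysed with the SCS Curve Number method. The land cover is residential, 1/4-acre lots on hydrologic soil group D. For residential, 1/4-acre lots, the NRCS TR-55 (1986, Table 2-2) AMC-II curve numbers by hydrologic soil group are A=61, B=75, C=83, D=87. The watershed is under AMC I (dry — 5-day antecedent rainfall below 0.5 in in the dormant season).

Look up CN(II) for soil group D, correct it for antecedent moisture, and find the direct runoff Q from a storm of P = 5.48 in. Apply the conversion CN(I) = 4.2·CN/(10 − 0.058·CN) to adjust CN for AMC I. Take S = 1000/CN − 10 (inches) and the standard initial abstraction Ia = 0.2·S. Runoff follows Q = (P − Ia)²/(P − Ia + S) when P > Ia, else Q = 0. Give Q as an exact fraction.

NRCS table: residential, 1/4-acre lots, soil group D → CN(II) = 87
Adjust CN=87 to AMC I: 4.2·87/(10 − 0.058·87) → (1827/5) ÷ (2477/500) = 182700/2477 ≈ 73.759
S = 1000/(182700/2477) − 10 = 6500/1827 in ≈ 3.558 in
Initial abstraction Ia = S/5 = (6500/1827)/5 = 1300/1827 ≈ 0.712 in
Since P=5.480 > Ia=0.712: effective rainfall P−Ia = 217799/45675 in
Q = (217799/45675)²/((217799/45675) + 6500/1827) = (47436404401/2086205625)/(380299/45675) = 47436404401/17370156825 in ≈ 2.731 in

Q = 47436404401/17370156825 in ≈ 2.731 in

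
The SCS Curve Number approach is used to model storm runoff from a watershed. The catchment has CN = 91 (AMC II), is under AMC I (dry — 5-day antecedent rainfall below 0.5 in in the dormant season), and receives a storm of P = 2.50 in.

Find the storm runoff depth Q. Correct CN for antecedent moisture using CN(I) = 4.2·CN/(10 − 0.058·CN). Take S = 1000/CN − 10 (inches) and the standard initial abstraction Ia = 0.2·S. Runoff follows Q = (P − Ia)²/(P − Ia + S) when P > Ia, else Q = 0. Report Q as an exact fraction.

CN(I) from CN(II)=91: (4.2·91)/(10 − 0.058·91) = 63700/787 ≈ 80.940
S = 1000/(63700/787) − 10 = 1500/637 in ≈ 2.355 in
Initial abstraction Ia = S/5 = (1500/637)/5 = 300/637 ≈ 0.471 in
P − Ia = 2.500 − 0.471 = 2585/1274 ≈ 2.029 in (> 0, runoff occurs)
Runoff Q = (P−Ia)²/(P−Ia+S) = (2.029)²/(2.029+2.355) = 1336445/1423058 ≈ 0.939 in

Q = 1336445/1423058 in ≈ 0.939 in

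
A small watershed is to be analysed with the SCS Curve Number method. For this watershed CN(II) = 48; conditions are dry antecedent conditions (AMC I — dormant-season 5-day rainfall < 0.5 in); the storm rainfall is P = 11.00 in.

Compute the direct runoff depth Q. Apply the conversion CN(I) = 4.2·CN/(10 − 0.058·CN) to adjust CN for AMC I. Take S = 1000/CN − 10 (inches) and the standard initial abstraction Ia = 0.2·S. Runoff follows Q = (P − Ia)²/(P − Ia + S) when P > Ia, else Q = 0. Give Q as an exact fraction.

Q = 135424/125559 in ≈ 1.079 in

Adjust CN=48 to AMC I: 4.2·48/(10 − 0.058·48) → (1008/5) ÷ (902/125) = 12600/451 ≈ 27.938
Max retention: S = 1000/(12600/451) − 10 = 1625/63 in (≈ 25.794 in)
Ia = 0.2S: 0.2·25.794 = 5.159 in (exactly 325/63)
P − Ia = 11.000 − 5.159 = 368/63 ≈ 5.841 in (> 0, runoff occurs)
Q = (368/63)²/((368/63) + 1625/63) = (135424/3969)/(1993/63) = 135424/125559 in ≈ 1.079 in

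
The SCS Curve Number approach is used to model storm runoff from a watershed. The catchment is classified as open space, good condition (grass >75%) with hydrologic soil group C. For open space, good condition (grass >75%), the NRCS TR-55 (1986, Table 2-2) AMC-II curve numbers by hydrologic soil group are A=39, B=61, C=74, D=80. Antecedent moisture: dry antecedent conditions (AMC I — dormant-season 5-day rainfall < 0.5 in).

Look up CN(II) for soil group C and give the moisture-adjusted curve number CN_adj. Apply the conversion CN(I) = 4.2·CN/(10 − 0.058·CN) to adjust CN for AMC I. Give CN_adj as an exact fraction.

CN_adj = 77700/1427 ≈ 54.450

NRCS table: open space, good condition (grass >75%), soil group C → CN(II) = 74
CN(I) from CN(II)=74: (4.2·74)/(10 − 0.058·74) = 77700/1427 ≈ 54.450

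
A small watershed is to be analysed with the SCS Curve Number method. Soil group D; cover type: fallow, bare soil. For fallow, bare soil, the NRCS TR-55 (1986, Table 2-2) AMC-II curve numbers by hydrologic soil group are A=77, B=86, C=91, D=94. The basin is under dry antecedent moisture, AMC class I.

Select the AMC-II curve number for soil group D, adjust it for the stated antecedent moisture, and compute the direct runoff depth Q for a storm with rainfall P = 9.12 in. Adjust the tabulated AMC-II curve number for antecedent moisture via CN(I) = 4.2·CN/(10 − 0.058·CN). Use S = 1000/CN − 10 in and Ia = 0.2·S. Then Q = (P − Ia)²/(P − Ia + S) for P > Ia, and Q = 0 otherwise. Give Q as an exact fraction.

Q = 1314497536/174805925 in ≈ 7.520 in

NRCS table: fallow, bare soil, soil group D → CN(II) = 94
Dry (AMC I): CN(I) = 4.2·94/(10 − 0.058·94) = (1974/5)/(1137/250) = 32900/379 ≈ 86.807
S = 1000/(32900/379) − 10 = 500/329 in ≈ 1.520 in
Ia = 0.2S: 0.2·1.520 = 0.304 in (exactly 100/329)
P − Ia = 9.120 − 0.304 = 72512/8225 ≈ 8.816 in (> 0, runoff occurs)
Runoff Q = (P−Ia)²/(P−Ia+S) = (8.816)²/(8.816+1.520) = 1314497536/174805925 ≈ 7.520 in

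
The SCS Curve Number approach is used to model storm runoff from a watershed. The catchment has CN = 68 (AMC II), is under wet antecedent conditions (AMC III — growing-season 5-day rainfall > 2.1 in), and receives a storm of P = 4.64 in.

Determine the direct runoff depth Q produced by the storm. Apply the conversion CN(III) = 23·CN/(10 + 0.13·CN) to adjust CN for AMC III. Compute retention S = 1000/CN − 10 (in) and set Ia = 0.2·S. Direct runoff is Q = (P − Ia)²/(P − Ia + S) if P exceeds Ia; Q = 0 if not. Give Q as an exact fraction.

Wet (AMC III): CN(III) = 23·68/(10 + 0.13·68) = 1564/(471/25) = 39100/471 ≈ 83.015
Retention S: 1000/CN − 10 with CN=83.015 → S = 800/391 ≈ 2.046 in
Ia = 0.2S: 0.2·2.046 = 0.409 in (exactly 160/391)
Excess rainfall: 4.640 − 0.409 = 4.231 in; P > Ia so Q > 0
Q: (41356/9775)² ÷ (61356/9775) = 427579684/149938725 in (≈ 2.852 in)

Q = 427579684/149938725 in ≈ 2.852 in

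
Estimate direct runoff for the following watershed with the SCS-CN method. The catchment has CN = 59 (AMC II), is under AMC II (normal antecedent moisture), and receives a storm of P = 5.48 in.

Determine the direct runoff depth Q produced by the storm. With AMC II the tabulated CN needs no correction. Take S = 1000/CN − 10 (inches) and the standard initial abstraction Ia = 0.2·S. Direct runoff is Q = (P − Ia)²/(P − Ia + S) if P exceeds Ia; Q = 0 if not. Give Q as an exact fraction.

Q = 36397089/24017425 in ≈ 1.515 in

CN(II) = 59; AMC II needs no correction.
Max retention: S = 1000/59 − 10 = 410/59 in (≈ 6.949 in)
Ia = 0.2S: 0.2·6.949 = 1.390 in (exactly 82/59)
P − Ia = 5.480 − 1.390 = 6033/1475 ≈ 4.090 in (> 0, runoff occurs)
Q: (6033/1475)² ÷ (16283/1475) = 36397089/24017425 in (≈ 1.515 in)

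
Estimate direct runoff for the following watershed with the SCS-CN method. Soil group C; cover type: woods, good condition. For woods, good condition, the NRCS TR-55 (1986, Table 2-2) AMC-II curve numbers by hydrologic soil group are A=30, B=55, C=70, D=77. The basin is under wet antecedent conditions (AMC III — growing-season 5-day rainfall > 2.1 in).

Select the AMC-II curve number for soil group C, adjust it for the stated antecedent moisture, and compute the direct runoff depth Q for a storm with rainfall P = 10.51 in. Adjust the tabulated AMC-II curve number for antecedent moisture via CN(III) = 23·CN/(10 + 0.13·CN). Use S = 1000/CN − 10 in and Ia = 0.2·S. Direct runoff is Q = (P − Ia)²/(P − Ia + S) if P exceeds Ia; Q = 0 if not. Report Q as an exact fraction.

Q = 26637830521/3110697100 in ≈ 8.563 in

NRCS table: woods, good condition, soil group C → CN(II) = 70
Wet (AMC III): CN(III) = 23·70/(10 + 0.13·70) = 1610/(191/10) = 16100/191 ≈ 84.293
Max retention: S = 1000/(16100/191) − 10 = 300/161 in (≈ 1.863 in)
Ia = 0.2S: 0.2·1.863 = 0.373 in (exactly 60/161)
P − Ia = 10.510 − 0.373 = 163211/16100 ≈ 10.137 in (> 0, runoff occurs)
Q = (163211/16100)²/((163211/16100) + 300/161) = (26637830521/259210000)/(193211/16100) = 26637830521/3110697100 in ≈ 8.563 in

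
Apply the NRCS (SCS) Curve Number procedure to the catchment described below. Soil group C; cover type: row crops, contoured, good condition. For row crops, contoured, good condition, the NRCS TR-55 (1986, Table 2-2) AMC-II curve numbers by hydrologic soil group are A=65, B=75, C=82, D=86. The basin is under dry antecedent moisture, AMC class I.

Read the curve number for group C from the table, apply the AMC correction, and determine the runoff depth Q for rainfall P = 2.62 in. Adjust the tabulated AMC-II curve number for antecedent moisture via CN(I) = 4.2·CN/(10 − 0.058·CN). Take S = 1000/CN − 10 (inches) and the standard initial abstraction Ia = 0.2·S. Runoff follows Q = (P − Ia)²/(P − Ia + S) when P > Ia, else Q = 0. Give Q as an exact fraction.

NRCS table: row crops, contoured, good condition, soil group C → CN(II) = 82
CN(I) from CN(II)=82: (4.2·82)/(10 − 0.058·82) = 28700/437 ≈ 65.675
Retention S: 1000/CN − 10 with CN=65.675 → S = 1500/287 ≈ 5.226 in
Initial abstraction Ia = S/5 = (1500/287)/5 = 300/287 ≈ 1.045 in
P − Ia = 2.620 − 1.045 = 22597/14350 ≈ 1.575 in (> 0, runoff occurs)
Q: (22597/14350)² ÷ (97597/14350) = 510624409/1400516950 in (≈ 0.365 in)

Q = 510624409/1400516950 in ≈ 0.365 in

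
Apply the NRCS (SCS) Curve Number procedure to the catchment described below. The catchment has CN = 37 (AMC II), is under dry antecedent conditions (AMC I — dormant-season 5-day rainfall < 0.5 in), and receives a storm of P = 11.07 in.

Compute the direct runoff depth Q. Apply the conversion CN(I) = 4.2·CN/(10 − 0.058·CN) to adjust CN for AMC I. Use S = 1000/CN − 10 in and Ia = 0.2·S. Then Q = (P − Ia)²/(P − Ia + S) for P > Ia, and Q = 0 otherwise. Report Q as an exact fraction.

Q = 40033227/198516100 in ≈ 0.202 in

Adjust CN=37 to AMC I: 4.2·37/(10 − 0.058·37) → (777/5) ÷ (3927/500) = 3700/187 ≈ 19.786
Retention S: 1000/CN − 10 with CN=19.786 → S = 1500/37 ≈ 40.541 in
Ia = 0.2·(1500/37) = 300/37 in ≈ 8.108 in
Excess rainfall: 11.070 − 8.108 = 2.962 in; P > Ia so Q > 0
Runoff Q = (P−Ia)²/(P−Ia+S) = (2.962)²/(2.962+40.541) = 40033227/198516100 ≈ 0.202 in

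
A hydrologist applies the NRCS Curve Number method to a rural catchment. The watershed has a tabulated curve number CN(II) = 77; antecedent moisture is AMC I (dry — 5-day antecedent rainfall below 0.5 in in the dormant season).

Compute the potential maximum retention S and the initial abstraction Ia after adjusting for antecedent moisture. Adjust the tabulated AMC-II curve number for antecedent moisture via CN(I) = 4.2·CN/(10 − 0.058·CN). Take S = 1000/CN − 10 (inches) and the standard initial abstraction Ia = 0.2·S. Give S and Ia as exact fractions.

S = 11500/1617 in ≈ 7.112 in; Ia = 2300/1617 in ≈ 1.422 in

CN(I) from CN(II)=77: (4.2·77)/(10 − 0.058·77) = 161700/2767 ≈ 58.439
S = 1000/(161700/2767) − 10 = 11500/1617 in ≈ 7.112 in
Ia = 0.2S: 0.2·7.112 = 1.422 in (exactly 2300/1617)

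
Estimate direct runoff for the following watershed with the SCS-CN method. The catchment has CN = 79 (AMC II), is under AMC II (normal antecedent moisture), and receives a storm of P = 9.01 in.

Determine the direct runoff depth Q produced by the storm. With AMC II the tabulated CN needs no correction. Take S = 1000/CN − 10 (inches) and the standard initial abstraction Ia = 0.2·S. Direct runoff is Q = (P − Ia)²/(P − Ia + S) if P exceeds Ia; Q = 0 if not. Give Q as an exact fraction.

Q = 4486186441/695034100 in ≈ 6.455 in

CN(II) = 79; AMC II needs no correction.
S = 1000/79 − 10 = 210/79 in ≈ 2.658 in
Ia = 0.2S: 0.2·2.658 = 0.532 in (exactly 42/79)
P − Ia = 9.010 − 0.532 = 66979/7900 ≈ 8.478 in (> 0, runoff occurs)
Q: (66979/7900)² ÷ (87979/7900) = 4486186441/695034100 in (≈ 6.455 in)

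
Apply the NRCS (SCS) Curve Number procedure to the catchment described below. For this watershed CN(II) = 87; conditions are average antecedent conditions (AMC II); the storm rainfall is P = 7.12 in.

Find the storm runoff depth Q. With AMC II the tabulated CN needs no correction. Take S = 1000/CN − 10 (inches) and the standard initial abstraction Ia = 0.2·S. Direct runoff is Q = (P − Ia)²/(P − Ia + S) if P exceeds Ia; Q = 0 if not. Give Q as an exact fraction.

Q = 110053448/19668525 in ≈ 5.595 in

AMC II — tabulated CN = 87 applies directly.
Retention S: 1000/CN − 10 with CN=87.000 → S = 130/87 ≈ 1.494 in
Ia = 0.2S: 0.2·1.494 = 0.299 in (exactly 26/87)
Excess rainfall: 7.120 − 0.299 = 6.821 in; P > Ia so Q > 0
Q: (14836/2175)² ÷ (18086/2175) = 110053448/19668525 in (≈ 5.595 in)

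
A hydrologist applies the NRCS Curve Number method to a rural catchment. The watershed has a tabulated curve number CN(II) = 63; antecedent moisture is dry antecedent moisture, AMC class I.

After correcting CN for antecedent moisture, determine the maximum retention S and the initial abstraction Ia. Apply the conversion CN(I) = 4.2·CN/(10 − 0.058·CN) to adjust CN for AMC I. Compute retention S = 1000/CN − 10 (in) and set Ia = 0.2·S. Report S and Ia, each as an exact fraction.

S = 18500/1323 in ≈ 13.983 in; Ia = 3700/1323 in ≈ 2.797 in

Adjust CN=63 to AMC I: 4.2·63/(10 − 0.058·63) → (1323/5) ÷ (3173/500) = 132300/3173 ≈ 41.696
Retention S: 1000/CN − 10 with CN=41.696 → S = 18500/1323 ≈ 13.983 in
Ia = 0.2S: 0.2·13.983 = 2.797 in (exactly 3700/1323)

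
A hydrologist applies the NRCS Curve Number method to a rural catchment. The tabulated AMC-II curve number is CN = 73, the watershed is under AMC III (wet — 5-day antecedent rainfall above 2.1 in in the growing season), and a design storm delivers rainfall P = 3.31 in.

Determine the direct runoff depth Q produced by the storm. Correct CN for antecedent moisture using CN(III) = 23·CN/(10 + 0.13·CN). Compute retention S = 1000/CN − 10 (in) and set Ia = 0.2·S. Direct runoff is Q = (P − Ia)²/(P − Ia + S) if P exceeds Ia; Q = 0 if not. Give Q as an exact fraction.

CN(III) from CN(II)=73: (23·73)/(10 + 0.13·73) = 167900/1949 ≈ 86.147
Max retention: S = 1000/(167900/1949) − 10 = 2700/1679 in (≈ 1.608 in)
Ia = 0.2·(2700/1679) = 540/1679 in ≈ 0.322 in
Since P=3.310 > Ia=0.322: effective rainfall P−Ia = 501749/167900 in
Q = (501749/167900)²/((501749/167900) + 2700/1679) = (251752059001/28190410000)/(771749/167900) = 251752059001/129576657100 in ≈ 1.943 in

Q = 251752059001/129576657100 in ≈ 1.943 in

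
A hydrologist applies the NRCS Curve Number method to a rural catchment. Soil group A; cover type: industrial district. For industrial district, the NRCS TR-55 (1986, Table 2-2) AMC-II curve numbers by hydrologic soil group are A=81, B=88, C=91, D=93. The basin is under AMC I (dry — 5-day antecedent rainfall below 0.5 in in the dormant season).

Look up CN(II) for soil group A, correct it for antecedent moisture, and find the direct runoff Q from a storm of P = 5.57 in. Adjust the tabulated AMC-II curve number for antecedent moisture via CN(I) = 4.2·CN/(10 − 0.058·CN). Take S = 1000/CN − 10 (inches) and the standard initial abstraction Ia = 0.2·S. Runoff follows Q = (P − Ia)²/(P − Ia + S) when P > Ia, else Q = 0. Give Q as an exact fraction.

NRCS table: industrial district, soil group A → CN(II) = 81
Dry (AMC I): CN(I) = 4.2·81/(10 − 0.058·81) = (1701/5)/(2651/500) = 170100/2651 ≈ 64.164
Retention S: 1000/CN − 10 with CN=64.164 → S = 9500/1701 ≈ 5.585 in
Ia = 0.2S: 0.2·5.585 = 1.117 in (exactly 1900/1701)
Since P=5.570 > Ia=1.117: effective rainfall P−Ia = 757457/170100 in
Runoff Q = (P−Ia)²/(P−Ia+S) = (4.453)²/(4.453+5.585) = 573741106849/290438435700 ≈ 1.975 in

Q = 573741106849/290438435700 in ≈ 1.975 in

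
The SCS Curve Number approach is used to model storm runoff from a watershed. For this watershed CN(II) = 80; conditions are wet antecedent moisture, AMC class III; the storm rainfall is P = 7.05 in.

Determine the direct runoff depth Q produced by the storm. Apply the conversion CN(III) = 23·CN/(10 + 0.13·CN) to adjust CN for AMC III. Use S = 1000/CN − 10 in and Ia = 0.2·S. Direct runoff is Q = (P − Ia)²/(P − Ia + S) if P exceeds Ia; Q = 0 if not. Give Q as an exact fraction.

CN(III) from CN(II)=80: (23·80)/(10 + 0.13·80) = 4600/51 ≈ 90.196
S = 1000/(4600/51) − 10 = 25/23 in ≈ 1.087 in
Ia = 0.2S: 0.2·1.087 = 0.217 in (exactly 5/23)
P − Ia = 7.050 − 0.217 = 3143/460 ≈ 6.833 in (> 0, runoff occurs)
Q = (3143/460)²/((3143/460) + 25/23) = (9878449/211600)/(3643/460) = 9878449/1675780 in ≈ 5.895 in

Q = 9878449/1675780 in ≈ 5.895 in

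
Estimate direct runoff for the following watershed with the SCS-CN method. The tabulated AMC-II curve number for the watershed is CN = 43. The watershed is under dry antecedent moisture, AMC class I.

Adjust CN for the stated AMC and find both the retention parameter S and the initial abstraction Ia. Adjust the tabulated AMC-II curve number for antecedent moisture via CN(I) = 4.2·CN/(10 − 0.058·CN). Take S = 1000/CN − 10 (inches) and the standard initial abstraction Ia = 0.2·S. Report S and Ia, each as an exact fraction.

CN(I) from CN(II)=43: (4.2·43)/(10 − 0.058·43) = 30100/1251 ≈ 24.061
Retention S: 1000/CN − 10 with CN=24.061 → S = 9500/301 ≈ 31.561 in
Ia = 0.2S: 0.2·31.561 = 6.312 in (exactly 1900/301)

S = 9500/301 in ≈ 31.561 in; Ia = 1900/301 in ≈ 6.312 in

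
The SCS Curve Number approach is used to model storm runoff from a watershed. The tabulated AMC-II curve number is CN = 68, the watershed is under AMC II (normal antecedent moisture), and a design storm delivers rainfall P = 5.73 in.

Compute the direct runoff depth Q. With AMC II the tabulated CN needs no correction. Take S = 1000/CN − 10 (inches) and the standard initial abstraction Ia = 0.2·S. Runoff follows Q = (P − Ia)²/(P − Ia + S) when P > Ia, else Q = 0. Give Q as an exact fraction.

CN(II) = 68; AMC II needs no correction.
Max retention: S = 1000/68 − 10 = 80/17 in (≈ 4.706 in)
Ia = 0.2S: 0.2·4.706 = 0.941 in (exactly 16/17)
P − Ia = 5.730 − 0.941 = 8141/1700 ≈ 4.789 in (> 0, runoff occurs)
Q = (8141/1700)²/((8141/1700) + 80/17) = (66275881/2890000)/(16141/1700) = 66275881/27439700 in ≈ 2.415 in

Q = 66275881/27439700 in ≈ 2.415 in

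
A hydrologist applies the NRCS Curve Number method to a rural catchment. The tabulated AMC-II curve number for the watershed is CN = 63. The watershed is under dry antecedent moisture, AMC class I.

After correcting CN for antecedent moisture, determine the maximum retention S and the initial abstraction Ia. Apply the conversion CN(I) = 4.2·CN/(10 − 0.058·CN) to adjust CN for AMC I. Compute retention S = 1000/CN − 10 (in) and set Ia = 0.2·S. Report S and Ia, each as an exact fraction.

S = 18500/1323 in ≈ 13.983 in; Ia = 3700/1323 in ≈ 2.797 in

Dry (AMC I): CN(I) = 4.2·63/(10 − 0.058·63) = (1323/5)/(3173/500) = 132300/3173 ≈ 41.696
Retention S: 1000/CN − 10 with CN=41.696 → S = 18500/1323 ≈ 13.983 in
Initial abstraction Ia = S/5 = (18500/1323)/5 = 3700/1323 ≈ 2.797 in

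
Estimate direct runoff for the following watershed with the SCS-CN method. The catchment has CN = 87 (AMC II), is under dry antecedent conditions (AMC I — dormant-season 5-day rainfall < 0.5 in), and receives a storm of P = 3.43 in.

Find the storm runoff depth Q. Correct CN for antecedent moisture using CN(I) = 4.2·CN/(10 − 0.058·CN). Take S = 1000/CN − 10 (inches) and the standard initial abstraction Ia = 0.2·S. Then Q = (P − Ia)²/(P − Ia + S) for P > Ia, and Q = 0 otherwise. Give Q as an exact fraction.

Adjust CN=87 to AMC I: 4.2·87/(10 − 0.058·87) → (1827/5) ÷ (2477/500) = 182700/2477 ≈ 73.759
Max retention: S = 1000/(182700/2477) − 10 = 6500/1827 in (≈ 3.558 in)
Ia = 0.2·(6500/1827) = 1300/1827 in ≈ 0.712 in
Since P=3.430 > Ia=0.712: effective rainfall P−Ia = 496661/182700 in
Q = (496661/182700)²/((496661/182700) + 6500/1827) = (246672148921/33379290000)/(1146661/182700) = 246672148921/209494964700 in ≈ 1.177 in

Q = 246672148921/209494964700 in ≈ 1.177 in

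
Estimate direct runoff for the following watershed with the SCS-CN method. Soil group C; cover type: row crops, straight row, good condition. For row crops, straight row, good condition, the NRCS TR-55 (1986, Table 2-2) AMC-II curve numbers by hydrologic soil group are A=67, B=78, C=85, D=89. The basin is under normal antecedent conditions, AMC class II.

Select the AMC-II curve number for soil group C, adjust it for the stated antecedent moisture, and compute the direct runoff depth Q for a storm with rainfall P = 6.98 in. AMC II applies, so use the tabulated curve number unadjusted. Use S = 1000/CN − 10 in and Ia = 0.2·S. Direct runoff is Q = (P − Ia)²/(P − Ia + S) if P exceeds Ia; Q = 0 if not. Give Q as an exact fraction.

Q = 31730689/6063050 in ≈ 5.233 in

NRCS table: row crops, straight row, good condition, soil group C → CN(II) = 85
AMC II — tabulated CN = 85 applies directly.
Max retention: S = 1000/85 − 10 = 30/17 in (≈ 1.765 in)
Ia = 0.2S: 0.2·1.765 = 0.353 in (exactly 6/17)
Excess rainfall: 6.980 − 0.353 = 6.627 in; P > Ia so Q > 0
Q = (5633/850)²/((5633/850) + 30/17) = (31730689/722500)/(7133/850) = 31730689/6063050 in ≈ 5.233 in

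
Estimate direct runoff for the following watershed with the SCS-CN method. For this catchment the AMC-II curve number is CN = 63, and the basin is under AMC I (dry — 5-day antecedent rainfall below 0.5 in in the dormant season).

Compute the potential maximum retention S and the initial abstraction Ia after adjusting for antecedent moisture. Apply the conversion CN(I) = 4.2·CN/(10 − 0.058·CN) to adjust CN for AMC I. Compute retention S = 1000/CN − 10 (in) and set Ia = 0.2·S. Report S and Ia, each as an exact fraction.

S = 18500/1323 in ≈ 13.983 in; Ia = 3700/1323 in ≈ 2.797 in

Dry (AMC I): CN(I) = 4.2·63/(10 − 0.058·63) = (1323/5)/(3173/500) = 132300/3173 ≈ 41.696
Max retention: S = 1000/(132300/3173) − 10 = 18500/1323 in (≈ 13.983 in)
Initial abstraction Ia = S/5 = (18500/1323)/5 = 3700/1323 ≈ 2.797 in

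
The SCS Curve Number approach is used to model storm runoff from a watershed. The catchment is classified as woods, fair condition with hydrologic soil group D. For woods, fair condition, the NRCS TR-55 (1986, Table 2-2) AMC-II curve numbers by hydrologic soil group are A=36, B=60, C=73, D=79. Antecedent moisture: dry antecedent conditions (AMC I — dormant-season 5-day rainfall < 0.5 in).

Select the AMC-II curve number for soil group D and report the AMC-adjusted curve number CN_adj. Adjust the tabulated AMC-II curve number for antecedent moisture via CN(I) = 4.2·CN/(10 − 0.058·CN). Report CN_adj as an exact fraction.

NRCS table: woods, fair condition, soil group D → CN(II) = 79
CN(I) from CN(II)=79: (4.2·79)/(10 − 0.058·79) = 7900/129 ≈ 61.240

CN_adj = 7900/129 ≈ 61.240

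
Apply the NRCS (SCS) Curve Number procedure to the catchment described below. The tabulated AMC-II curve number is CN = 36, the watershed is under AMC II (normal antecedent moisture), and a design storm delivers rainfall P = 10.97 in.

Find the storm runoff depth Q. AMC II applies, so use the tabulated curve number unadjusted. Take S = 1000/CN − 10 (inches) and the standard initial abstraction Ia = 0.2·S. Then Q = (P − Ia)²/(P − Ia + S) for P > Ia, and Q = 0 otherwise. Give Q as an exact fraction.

Q = 44528929/20405700 in ≈ 2.182 in

AMC II — tabulated CN = 36 applies directly.
Retention S: 1000/CN − 10 with CN=36.000 → S = 160/9 ≈ 17.778 in
Initial abstraction Ia = S/5 = (160/9)/5 = 32/9 ≈ 3.556 in
Excess rainfall: 10.970 − 3.556 = 7.414 in; P > Ia so Q > 0
Q: (6673/900)² ÷ (22673/900) = 44528929/20405700 in (≈ 2.182 in)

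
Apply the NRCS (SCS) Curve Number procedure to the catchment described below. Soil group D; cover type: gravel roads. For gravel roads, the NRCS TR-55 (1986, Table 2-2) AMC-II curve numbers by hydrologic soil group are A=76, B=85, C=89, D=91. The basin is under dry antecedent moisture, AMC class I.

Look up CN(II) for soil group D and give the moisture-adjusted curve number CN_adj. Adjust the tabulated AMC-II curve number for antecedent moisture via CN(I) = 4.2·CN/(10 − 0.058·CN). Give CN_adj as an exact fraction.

NRCS table: gravel roads, soil group D → CN(II) = 91
Adjust CN=91 to AMC I: 4.2·91/(10 − 0.058·91) → (1911/5) ÷ (2361/500) = 63700/787 ≈ 80.940

CN_adj = 63700/787 ≈ 80.940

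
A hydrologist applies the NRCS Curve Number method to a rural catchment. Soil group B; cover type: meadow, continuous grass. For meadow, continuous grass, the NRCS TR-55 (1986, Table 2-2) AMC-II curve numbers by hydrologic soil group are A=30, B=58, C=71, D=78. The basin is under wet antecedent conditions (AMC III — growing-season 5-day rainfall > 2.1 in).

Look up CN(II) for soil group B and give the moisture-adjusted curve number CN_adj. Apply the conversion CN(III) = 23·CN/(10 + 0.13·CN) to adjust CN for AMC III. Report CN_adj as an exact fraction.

NRCS table: meadow, continuous grass, soil group B → CN(II) = 58
Adjust CN=58 to AMC III: 23·58/(10 + 0.13·58) → 1334 ÷ (877/50) = 66700/877 ≈ 76.055

CN_adj = 66700/877 ≈ 76.055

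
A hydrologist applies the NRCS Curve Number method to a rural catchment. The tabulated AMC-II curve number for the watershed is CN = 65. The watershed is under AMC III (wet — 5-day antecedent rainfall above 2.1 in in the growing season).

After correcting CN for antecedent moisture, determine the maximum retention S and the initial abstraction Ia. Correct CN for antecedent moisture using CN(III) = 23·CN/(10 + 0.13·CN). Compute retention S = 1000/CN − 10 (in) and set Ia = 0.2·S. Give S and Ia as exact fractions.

S = 700/299 in ≈ 2.341 in; Ia = 140/299 in ≈ 0.468 in

Adjust CN=65 to AMC III: 23·65/(10 + 0.13·65) → 1495 ÷ (369/20) = 29900/369 ≈ 81.030
S = 1000/(29900/369) − 10 = 700/299 in ≈ 2.341 in
Ia = 0.2S: 0.2·2.341 = 0.468 in (exactly 140/299)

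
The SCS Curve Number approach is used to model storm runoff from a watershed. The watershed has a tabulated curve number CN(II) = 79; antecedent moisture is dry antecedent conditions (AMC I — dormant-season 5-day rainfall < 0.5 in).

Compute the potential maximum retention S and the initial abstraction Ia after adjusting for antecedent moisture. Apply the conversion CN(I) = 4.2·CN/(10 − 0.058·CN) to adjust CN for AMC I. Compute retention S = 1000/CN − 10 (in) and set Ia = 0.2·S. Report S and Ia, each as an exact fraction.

Dry (AMC I): CN(I) = 4.2·79/(10 − 0.058·79) = (1659/5)/(2709/500) = 7900/129 ≈ 61.240
S = 1000/(7900/129) − 10 = 500/79 in ≈ 6.329 in
Ia = 0.2·(500/79) = 100/79 in ≈ 1.266 in

S = 500/79 in ≈ 6.329 in; Ia = 100/79 in ≈ 1.266 in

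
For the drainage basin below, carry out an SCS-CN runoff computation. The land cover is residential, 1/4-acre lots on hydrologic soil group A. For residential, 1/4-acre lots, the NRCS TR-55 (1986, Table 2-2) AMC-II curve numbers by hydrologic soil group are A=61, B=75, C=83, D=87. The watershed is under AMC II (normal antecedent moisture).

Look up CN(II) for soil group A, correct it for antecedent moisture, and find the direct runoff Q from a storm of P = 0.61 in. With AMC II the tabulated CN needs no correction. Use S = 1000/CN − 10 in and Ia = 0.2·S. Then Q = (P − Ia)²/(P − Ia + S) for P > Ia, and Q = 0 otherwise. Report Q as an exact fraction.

NRCS table: residential, 1/4-acre lots, soil group A → CN(II) = 61
CN(II) = 61; AMC II needs no correction.
S = 1000/61 − 10 = 390/61 in ≈ 6.393 in
Ia = 0.2S: 0.2·6.393 = 1.279 in (exactly 78/61)
P = 0.610 ≤ Ia = 1.279 in: entire storm abstracted, Q = 0.

Q = 0 in ≈ 0.000 in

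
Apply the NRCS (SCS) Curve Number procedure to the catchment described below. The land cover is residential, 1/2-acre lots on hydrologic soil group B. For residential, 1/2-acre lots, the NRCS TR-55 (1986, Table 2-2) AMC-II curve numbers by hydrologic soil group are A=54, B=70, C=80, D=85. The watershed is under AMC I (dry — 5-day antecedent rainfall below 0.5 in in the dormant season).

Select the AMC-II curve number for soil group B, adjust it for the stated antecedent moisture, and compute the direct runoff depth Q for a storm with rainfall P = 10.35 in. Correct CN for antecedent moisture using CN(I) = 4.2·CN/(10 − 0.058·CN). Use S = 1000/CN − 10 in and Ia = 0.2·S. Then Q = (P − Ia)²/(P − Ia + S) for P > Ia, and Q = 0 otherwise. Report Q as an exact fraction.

NRCS table: residential, 1/2-acre lots, soil group B → CN(II) = 70
Adjust CN=70 to AMC I: 4.2·70/(10 − 0.058·70) → 294 ÷ (297/50) = 4900/99 ≈ 49.495
Retention S: 1000/CN − 10 with CN=49.495 → S = 500/49 ≈ 10.204 in
Initial abstraction Ia = S/5 = (500/49)/5 = 100/49 ≈ 2.041 in
Since P=10.350 > Ia=2.041: effective rainfall P−Ia = 8143/980 in
Q: (8143/980)² ÷ (18143/980) = 66308449/17780140 in (≈ 3.729 in)

Q = 66308449/17780140 in ≈ 3.729 in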